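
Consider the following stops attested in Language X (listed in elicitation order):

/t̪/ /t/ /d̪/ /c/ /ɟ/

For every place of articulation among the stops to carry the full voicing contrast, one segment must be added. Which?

dental: voiceless /t̪/, voiced /d̪/.
alveolar: voiceless /t/, voiced —.
palatal: voiceless /c/, voiced /ɟ/.
The alveolar row has no voiced member, so the gap is the voiced alveolar stop /d/.

/d/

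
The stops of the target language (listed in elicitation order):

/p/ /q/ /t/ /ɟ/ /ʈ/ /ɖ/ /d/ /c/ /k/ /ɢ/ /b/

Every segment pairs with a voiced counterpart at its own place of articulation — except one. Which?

Bilabial: /p/ ~ /b/
Alveolar: /t/ ~ /d/
Retroflex: /ʈ/ ~ /ɖ/
Palatal: /c/ ~ /ɟ/
Uvular: /q/ ~ /ɢ/
Velar: only /k/ (voiceless); no voiced partner.
So /k/ is the unpaired segment.

/k/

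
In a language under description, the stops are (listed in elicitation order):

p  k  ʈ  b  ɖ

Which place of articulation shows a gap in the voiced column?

velar

bilabial: voiceless /p/, voiced /b/.
retroflex: voiceless /ʈ/, voiced /ɖ/.
velar: voiceless /k/, voiced —.
Every place of articulation has a voiced member except velar, where /ɡ/ would be expected.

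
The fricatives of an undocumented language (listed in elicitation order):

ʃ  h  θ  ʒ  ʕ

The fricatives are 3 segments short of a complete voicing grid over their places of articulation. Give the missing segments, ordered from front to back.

/ð/, /ħ/, /ɦ/

dental: voiceless /θ/, voiced —.
postalveolar: voiceless /ʃ/, voiced /ʒ/.
pharyngeal: voiceless —, voiced /ʕ/.
glottal: voiceless /h/, voiced —.
Gaps, from front to back: dental lacks voiced (/ð/); pharyngeal lacks voiceless (/ħ/); glottal lacks voiced (/ɦ/).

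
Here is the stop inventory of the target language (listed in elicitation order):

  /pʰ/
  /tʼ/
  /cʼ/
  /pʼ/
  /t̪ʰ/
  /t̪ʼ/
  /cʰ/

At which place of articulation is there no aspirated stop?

alveolar

bilabial: aspirated /pʰ/, ejective /pʼ/.
dental: aspirated /t̪ʰ/, ejective /t̪ʼ/.
alveolar: aspirated —, ejective /tʼ/.
palatal: aspirated /cʰ/, ejective /cʼ/.
Every place of articulation has an aspirated member except alveolar, where /tʰ/ would be expected.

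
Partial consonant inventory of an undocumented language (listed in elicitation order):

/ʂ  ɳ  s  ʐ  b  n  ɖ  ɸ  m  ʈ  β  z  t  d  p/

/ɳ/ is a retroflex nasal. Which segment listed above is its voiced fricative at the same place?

The voiced fricative at the same place is a voiced retroflex fricative — in this inventory, /ʐ/.

/ʐ/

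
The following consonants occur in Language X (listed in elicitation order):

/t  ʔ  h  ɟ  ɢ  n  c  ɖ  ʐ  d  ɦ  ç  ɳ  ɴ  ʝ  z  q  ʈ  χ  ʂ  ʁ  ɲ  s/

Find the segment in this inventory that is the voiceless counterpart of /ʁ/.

/ʁ/ is a voiced uvular fricative.
The voiceless counterpart is a voiceless uvular fricative — in this inventory, /χ/.

/χ/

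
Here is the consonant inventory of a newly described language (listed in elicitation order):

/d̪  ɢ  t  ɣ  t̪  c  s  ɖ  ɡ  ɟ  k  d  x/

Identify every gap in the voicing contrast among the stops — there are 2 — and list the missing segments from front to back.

dental: voiceless /t̪/, voiced /d̪/.
alveolar: voiceless /t/, voiced /d/.
retroflex: voiceless —, voiced /ɖ/.
palatal: voiceless /c/, voiced /ɟ/.
velar: voiceless /k/, voiced /ɡ/.
uvular: voiceless —, voiced /ɢ/.
Gaps, from front to back: retroflex lacks voiceless (/ʈ/); uvular lacks voiceless (/q/).

/ʈ/, /q/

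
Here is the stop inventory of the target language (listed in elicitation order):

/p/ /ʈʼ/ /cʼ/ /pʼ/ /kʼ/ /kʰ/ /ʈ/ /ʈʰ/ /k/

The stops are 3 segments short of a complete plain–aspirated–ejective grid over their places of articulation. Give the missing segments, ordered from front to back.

bilabial: plain /p/, aspirated —, ejective /pʼ/.
retroflex: plain /ʈ/, aspirated /ʈʰ/, ejective /ʈʼ/.
palatal: plain —, aspirated —, ejective /cʼ/.
velar: plain /k/, aspirated /kʰ/, ejective /kʼ/.
Gaps, from front to back: bilabial lacks aspirated (/pʰ/); palatal lacks plain (/c/); palatal lacks aspirated (/cʰ/).

/pʰ/, /c/, /cʰ/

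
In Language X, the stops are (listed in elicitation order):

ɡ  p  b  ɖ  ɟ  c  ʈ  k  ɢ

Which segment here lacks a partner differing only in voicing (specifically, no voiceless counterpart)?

/ɢ/

Bilabial: /p/ ~ /b/
Retroflex: /ʈ/ ~ /ɖ/
Palatal: /c/ ~ /ɟ/
Velar: /k/ ~ /ɡ/
Uvular: only /ɢ/ (voiced); no voiceless partner.
So /ɢ/ is the unpaired segment.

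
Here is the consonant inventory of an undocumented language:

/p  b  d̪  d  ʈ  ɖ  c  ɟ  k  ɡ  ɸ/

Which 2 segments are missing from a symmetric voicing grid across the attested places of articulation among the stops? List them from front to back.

/t̪/, /t/

bilabial: voiceless /p/, voiced /b/.
dental: voiceless —, voiced /d̪/.
alveolar: voiceless —, voiced /d/.
retroflex: voiceless /ʈ/, voiced /ɖ/.
palatal: voiceless /c/, voiced /ɟ/.
velar: voiceless /k/, voiced /ɡ/.
Gaps, from front to back: dental lacks voiceless (/t̪/); alveolar lacks voiceless (/t/).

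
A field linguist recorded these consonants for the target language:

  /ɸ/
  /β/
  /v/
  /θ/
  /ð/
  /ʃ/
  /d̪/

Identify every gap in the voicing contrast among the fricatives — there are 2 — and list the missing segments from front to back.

place of articulation  voiceless  voiced  
bilabial          ɸ         β       
labiodental       —         v       
dental            θ         ð       
postalveolar      ʃ         —       
Gaps, from front to back: labiodental lacks voiceless (/f/); postalveolar lacks voiced (/ʒ/).

/f/, /ʒ/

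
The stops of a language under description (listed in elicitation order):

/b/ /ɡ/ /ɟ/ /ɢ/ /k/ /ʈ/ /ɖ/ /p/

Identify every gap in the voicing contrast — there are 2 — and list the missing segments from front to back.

/c/, /q/

Voiceless: /p/ (bilabial), /ʈ/ (retroflex), /k/ (velar).
Voiced: /b/ (bilabial), /ɖ/ (retroflex), /ɟ/ (palatal), /ɡ/ (velar), /ɢ/ (uvular).
Gaps, from front to back: palatal lacks voiceless (/c/); uvular lacks voiceless (/q/).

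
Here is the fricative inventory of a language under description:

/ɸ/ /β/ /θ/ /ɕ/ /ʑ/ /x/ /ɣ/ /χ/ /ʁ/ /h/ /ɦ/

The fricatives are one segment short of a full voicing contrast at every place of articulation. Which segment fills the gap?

bilabial: voiceless /ɸ/, voiced /β/.
dental: voiceless /θ/, voiced —.
alveolo-palatal: voiceless /ɕ/, voiced /ʑ/.
velar: voiceless /x/, voiced /ɣ/.
uvular: voiceless /χ/, voiced /ʁ/.
glottal: voiceless /h/, voiced /ɦ/.
The dental row has no voiced member, so the gap is the voiced dental fricative /ð/.

/ð/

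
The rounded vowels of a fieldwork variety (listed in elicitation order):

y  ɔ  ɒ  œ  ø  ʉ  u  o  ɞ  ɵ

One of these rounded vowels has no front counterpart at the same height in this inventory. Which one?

/ɒ/

High: /y/ ~ /ʉ/ ~ /u/
High-mid: /ø/ ~ /ɵ/ ~ /o/
Low-mid: /œ/ ~ /ɞ/ ~ /ɔ/
Low: only /ɒ/ (back); no front partner.
So /ɒ/ is the unpaired segment.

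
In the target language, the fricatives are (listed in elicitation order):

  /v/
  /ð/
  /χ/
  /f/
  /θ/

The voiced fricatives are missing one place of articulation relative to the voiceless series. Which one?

labiodental: voiceless /f/, voiced /v/.
dental: voiceless /θ/, voiced /ð/.
uvular: voiceless /χ/, voiced —.
Every place of articulation has a voiced member except uvular, where /ʁ/ would be expected.

uvular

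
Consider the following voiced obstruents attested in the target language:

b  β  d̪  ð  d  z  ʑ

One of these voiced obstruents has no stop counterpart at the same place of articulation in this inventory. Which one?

/ʑ/

Bilabial: /b/ ~ /β/
Dental: /d̪/ ~ /ð/
Alveolar: /d/ ~ /z/
Alveolo-palatal: only /ʑ/ (fricative); no stop partner.
So /ʑ/ is the unpaired segment.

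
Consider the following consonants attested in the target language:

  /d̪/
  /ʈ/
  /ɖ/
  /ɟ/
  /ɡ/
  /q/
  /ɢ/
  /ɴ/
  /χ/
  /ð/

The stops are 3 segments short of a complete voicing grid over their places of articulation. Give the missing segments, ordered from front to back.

/t̪/, /c/, /k/

dental: voiceless —, voiced /d̪/.
retroflex: voiceless /ʈ/, voiced /ɖ/.
palatal: voiceless —, voiced /ɟ/.
velar: voiceless —, voiced /ɡ/.
uvular: voiceless /q/, voiced /ɢ/.
Gaps, from front to back: dental lacks voiceless (/t̪/); palatal lacks voiceless (/c/); velar lacks voiceless (/k/).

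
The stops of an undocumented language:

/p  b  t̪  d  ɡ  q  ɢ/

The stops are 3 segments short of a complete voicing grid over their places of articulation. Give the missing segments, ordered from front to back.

Voiceless: /p/ (bilabial), /t̪/ (dental), /q/ (uvular).
Voiced: /b/ (bilabial), /d/ (alveolar), /ɡ/ (velar), /ɢ/ (uvular).
Gaps, from front to back: dental lacks voiced (/d̪/); alveolar lacks voiceless (/t/); velar lacks voiceless (/k/).

/d̪/, /t/, /k/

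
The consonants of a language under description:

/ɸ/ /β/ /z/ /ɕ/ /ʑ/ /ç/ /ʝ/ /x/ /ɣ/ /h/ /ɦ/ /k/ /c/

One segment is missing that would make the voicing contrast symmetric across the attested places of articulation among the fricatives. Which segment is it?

Voiceless: /ɸ/ (bilabial), /ɕ/ (alveolo-palatal), /ç/ (palatal), /x/ (velar), /h/ (glottal).
Voiced: /β/ (bilabial), /z/ (alveolar), /ʑ/ (alveolo-palatal), /ʝ/ (palatal), /ɣ/ (velar), /ɦ/ (glottal).
The alveolar row has no voiceless member, so the gap is the voiceless alveolar fricative /s/.

/s/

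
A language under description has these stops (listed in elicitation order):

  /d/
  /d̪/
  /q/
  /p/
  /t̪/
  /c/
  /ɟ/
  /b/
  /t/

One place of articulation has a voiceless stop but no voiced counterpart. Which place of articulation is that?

place of articulation  voiceless  voiced  
bilabial          p         b       
dental            t̪        d̪      
alveolar          t         d       
palatal           c         ɟ       
uvular            q         —       
Every place of articulation has a voiced member except uvular, where /ɢ/ would be expected.

uvular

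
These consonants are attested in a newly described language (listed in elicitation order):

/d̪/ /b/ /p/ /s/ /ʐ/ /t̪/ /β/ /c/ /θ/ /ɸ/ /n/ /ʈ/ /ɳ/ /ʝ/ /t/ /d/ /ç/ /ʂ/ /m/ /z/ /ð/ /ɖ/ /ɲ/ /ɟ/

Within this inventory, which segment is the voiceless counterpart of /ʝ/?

/ç/

/ʝ/ is a voiced palatal fricative.
The voiceless counterpart is a voiceless palatal fricative — in this inventory, /ç/.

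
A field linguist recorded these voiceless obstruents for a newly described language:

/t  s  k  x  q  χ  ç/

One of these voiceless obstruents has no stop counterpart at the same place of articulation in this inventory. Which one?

Alveolar: /t/ ~ /s/
Velar: /k/ ~ /x/
Uvular: /q/ ~ /χ/
Palatal: only /ç/ (fricative); no stop partner.
So /ç/ is the unpaired segment.

/ç/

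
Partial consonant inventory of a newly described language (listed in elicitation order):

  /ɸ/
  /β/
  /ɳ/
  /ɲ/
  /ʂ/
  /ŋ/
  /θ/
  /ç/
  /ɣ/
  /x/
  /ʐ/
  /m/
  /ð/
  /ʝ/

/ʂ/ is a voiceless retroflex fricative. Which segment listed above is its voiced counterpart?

/ʐ/

The voiced counterpart is a voiced retroflex fricative — in this inventory, /ʐ/.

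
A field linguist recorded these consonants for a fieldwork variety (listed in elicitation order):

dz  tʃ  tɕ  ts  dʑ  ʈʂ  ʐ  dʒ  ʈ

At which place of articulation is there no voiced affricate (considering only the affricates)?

Voiceless: /ts/ (alveolar), /tʃ/ (postalveolar), /ʈʂ/ (retroflex), /tɕ/ (alveolo-palatal).
Voiced: /dz/ (alveolar), /dʒ/ (postalveolar), /dʑ/ (alveolo-palatal).
Every place of articulation has a voiced member except retroflex, where /ɖʐ/ would be expected.

retroflex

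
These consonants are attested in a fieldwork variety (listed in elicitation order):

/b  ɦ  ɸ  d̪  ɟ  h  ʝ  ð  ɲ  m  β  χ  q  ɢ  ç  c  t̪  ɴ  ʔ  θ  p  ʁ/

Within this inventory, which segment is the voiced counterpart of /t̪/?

/d̪/

/t̪/ is a voiceless dental stop.
The voiced counterpart is a voiced dental stop — in this inventory, /d̪/.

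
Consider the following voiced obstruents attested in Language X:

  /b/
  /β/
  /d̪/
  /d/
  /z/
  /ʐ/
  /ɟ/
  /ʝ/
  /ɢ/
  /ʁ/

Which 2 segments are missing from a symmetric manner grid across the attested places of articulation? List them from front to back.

/ð/, /ɖ/

bilabial: stop /b/, fricative /β/.
dental: stop /d̪/, fricative —.
alveolar: stop /d/, fricative /z/.
retroflex: stop —, fricative /ʐ/.
palatal: stop /ɟ/, fricative /ʝ/.
uvular: stop /ɢ/, fricative /ʁ/.
Gaps, from front to back: dental lacks fricative (/ð/); retroflex lacks stop (/ɖ/).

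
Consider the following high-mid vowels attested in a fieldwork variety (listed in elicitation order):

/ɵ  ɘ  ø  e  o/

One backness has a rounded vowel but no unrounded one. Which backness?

back

front: unrounded /e/, rounded /ø/.
central: unrounded /ɘ/, rounded /ɵ/.
back: unrounded —, rounded /o/.
Every backness has an unrounded member except back, where /ɤ/ would be expected.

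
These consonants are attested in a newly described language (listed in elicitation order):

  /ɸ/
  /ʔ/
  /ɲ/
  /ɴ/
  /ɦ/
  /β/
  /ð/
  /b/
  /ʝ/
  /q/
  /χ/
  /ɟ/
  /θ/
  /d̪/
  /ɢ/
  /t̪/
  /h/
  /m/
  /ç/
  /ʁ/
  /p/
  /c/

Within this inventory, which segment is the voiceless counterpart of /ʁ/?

/χ/

/ʁ/ is a voiced uvular fricative.
The voiceless counterpart is a voiceless uvular fricative — in this inventory, /χ/.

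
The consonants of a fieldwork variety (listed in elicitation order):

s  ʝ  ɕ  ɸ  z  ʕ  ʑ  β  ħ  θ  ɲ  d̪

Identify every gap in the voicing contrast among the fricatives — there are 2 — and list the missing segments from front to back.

bilabial: voiceless /ɸ/, voiced /β/.
dental: voiceless /θ/, voiced —.
alveolar: voiceless /s/, voiced /z/.
alveolo-palatal: voiceless /ɕ/, voiced /ʑ/.
palatal: voiceless —, voiced /ʝ/.
pharyngeal: voiceless /ħ/, voiced /ʕ/.
Gaps, from front to back: dental lacks voiced (/ð/); palatal lacks voiceless (/ç/).

/ð/, /ç/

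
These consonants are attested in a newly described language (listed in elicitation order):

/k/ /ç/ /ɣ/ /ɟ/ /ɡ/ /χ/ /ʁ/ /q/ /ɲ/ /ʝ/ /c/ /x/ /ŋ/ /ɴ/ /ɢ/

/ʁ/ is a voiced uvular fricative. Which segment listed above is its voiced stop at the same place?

/ɢ/

The voiced stop at the same place is a voiced uvular stop — in this inventory, /ɢ/.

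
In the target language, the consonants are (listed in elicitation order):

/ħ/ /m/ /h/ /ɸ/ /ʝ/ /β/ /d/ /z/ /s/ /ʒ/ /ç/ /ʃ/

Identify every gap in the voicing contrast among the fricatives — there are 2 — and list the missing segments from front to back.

bilabial: voiceless /ɸ/, voiced /β/.
alveolar: voiceless /s/, voiced /z/.
postalveolar: voiceless /ʃ/, voiced /ʒ/.
palatal: voiceless /ç/, voiced /ʝ/.
pharyngeal: voiceless /ħ/, voiced —.
glottal: voiceless /h/, voiced —.
Gaps, from front to back: pharyngeal lacks voiced (/ʕ/); glottal lacks voiced (/ɦ/).

/ʕ/, /ɦ/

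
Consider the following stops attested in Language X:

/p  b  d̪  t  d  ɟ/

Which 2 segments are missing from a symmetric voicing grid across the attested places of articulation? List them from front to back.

/t̪/, /c/

place of articulation  voiceless  voiced  
bilabial          p         b       
dental            —         d̪      
alveolar          t         d       
palatal           —         ɟ       
Gaps, from front to back: dental lacks voiceless (/t̪/); palatal lacks voiceless (/c/).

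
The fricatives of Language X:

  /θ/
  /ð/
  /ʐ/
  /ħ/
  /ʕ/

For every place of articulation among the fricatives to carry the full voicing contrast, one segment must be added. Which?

/ʂ/

Voiceless: /θ/ (dental), /ħ/ (pharyngeal).
Voiced: /ð/ (dental), /ʐ/ (retroflex), /ʕ/ (pharyngeal).
The retroflex row has no voiceless member, so the gap is the voiceless retroflex fricative /ʂ/.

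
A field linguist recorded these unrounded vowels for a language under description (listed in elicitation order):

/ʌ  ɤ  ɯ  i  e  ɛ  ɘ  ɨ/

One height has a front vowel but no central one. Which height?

low-mid

height            front     central   back    
high              i         ɨ         ɯ       
high-mid          e         ɘ         ɤ       
low-mid           ɛ         —         ʌ       
Every height has a central member except low-mid, where /ɜ/ would be expected.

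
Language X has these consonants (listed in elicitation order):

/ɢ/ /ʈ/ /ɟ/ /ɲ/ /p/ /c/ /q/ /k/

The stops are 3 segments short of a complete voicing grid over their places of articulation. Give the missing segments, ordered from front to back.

/b/, /ɖ/, /ɡ/

place of articulation  voiceless  voiced  
bilabial          p         —       
retroflex         ʈ         —       
palatal           c         ɟ       
velar             k         —       
uvular            q         ɢ       
Gaps, from front to back: bilabial lacks voiced (/b/); retroflex lacks voiced (/ɖ/); velar lacks voiced (/ɡ/).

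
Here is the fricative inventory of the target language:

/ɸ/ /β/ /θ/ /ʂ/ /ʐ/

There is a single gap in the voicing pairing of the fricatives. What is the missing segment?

bilabial: voiceless /ɸ/, voiced /β/.
dental: voiceless /θ/, voiced —.
retroflex: voiceless /ʂ/, voiced /ʐ/.
The dental row has no voiced member, so the gap is the voiced dental fricative /ð/.

/ð/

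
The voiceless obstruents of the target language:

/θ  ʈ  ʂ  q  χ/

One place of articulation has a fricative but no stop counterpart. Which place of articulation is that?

dental

dental: stop —, fricative /θ/.
retroflex: stop /ʈ/, fricative /ʂ/.
uvular: stop /q/, fricative /χ/.
Every place of articulation has a stop member except dental, where /t̪/ would be expected.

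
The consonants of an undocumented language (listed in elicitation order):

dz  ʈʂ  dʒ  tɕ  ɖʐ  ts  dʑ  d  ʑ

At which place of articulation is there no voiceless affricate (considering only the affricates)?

postalveolar

place of articulation  voiceless  voiced  
alveolar          ts        dz      
postalveolar      —         dʒ      
retroflex         ʈʂ        ɖʐ      
alveolo-palatal   tɕ        dʑ      
Every place of articulation has a voiceless member except postalveolar, where /tʃ/ would be expected.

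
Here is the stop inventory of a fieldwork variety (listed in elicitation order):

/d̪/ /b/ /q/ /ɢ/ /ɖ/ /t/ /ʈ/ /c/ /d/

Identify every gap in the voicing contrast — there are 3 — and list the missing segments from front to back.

place of articulation  voiceless  voiced  
bilabial          —         b       
dental            —         d̪      
alveolar          t         d       
retroflex         ʈ         ɖ       
palatal           c         —       
uvular            q         ɢ       
Gaps, from front to back: bilabial lacks voiceless (/p/); dental lacks voiceless (/t̪/); palatal lacks voiced (/ɟ/).

/p/, /t̪/, /ɟ/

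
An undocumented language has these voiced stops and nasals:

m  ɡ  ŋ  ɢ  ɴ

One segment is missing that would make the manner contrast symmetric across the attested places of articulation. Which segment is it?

/b/

place of articulation  oral stop  nasal   
bilabial          —         m       
velar             ɡ         ŋ       
uvular            ɢ         ɴ       
The bilabial row has no oral stop member, so the gap is the bilabial oral stop /b/.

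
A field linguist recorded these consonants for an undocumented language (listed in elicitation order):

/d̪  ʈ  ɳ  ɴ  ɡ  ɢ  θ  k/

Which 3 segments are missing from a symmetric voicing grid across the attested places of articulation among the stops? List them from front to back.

dental: voiceless —, voiced /d̪/.
retroflex: voiceless /ʈ/, voiced —.
velar: voiceless /k/, voiced /ɡ/.
uvular: voiceless —, voiced /ɢ/.
Gaps, from front to back: dental lacks voiceless (/t̪/); retroflex lacks voiced (/ɖ/); uvular lacks voiceless (/q/).

/t̪/, /ɖ/, /q/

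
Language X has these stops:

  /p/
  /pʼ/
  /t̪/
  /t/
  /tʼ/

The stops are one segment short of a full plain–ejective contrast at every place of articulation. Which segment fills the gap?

place of articulation  plain     ejective
bilabial          p         pʼ      
dental            t̪        —       
alveolar          t         tʼ      
The dental row has no ejective member, so the gap is the ejective dental stop /t̪ʼ/.

/t̪ʼ/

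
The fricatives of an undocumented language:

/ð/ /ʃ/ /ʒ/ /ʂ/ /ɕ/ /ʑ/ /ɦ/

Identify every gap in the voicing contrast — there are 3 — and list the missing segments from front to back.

place of articulation  voiceless  voiced  
dental            —         ð       
postalveolar      ʃ         ʒ       
retroflex         ʂ         —       
alveolo-palatal   ɕ         ʑ       
glottal           —         ɦ       
Gaps, from front to back: dental lacks voiceless (/θ/); retroflex lacks voiced (/ʐ/); glottal lacks voiceless (/h/).

/θ/, /ʐ/, /h/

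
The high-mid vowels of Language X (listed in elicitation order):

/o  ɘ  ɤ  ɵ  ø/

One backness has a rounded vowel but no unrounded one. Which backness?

front

backness          unrounded  rounded 
front             —         ø       
central           ɘ         ɵ       
back              ɤ         o       
Every backness has an unrounded member except front, where /e/ would be expected.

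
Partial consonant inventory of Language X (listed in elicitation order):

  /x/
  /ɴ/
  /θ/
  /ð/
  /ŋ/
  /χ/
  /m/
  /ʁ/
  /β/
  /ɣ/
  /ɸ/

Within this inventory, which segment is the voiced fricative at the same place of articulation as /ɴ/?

/ɴ/ is an uvular nasal.
The voiced fricative at the same place is a voiced uvular fricative — in this inventory, /ʁ/.

/ʁ/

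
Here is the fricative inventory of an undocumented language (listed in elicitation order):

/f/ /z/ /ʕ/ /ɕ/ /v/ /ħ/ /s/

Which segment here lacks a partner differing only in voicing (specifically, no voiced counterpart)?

Labiodental: /f/ ~ /v/
Alveolar: /s/ ~ /z/
Pharyngeal: /ħ/ ~ /ʕ/
Alveolo-palatal: only /ɕ/ (voiceless); no voiced partner.
So /ɕ/ is the unpaired segment.

/ɕ/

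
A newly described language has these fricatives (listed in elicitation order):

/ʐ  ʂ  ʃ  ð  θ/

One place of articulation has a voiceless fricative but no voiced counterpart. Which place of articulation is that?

dental: voiceless /θ/, voiced /ð/.
postalveolar: voiceless /ʃ/, voiced —.
retroflex: voiceless /ʂ/, voiced /ʐ/.
Every place of articulation has a voiced member except postalveolar, where /ʒ/ would be expected.

postalveolar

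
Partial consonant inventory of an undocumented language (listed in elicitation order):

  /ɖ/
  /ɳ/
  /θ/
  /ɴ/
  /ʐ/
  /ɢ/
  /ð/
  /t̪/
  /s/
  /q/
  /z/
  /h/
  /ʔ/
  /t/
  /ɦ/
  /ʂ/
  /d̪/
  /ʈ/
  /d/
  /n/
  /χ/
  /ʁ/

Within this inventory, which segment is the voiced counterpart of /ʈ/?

/ʈ/ is a voiceless retroflex stop.
The voiced counterpart is a voiced retroflex stop — in this inventory, /ɖ/.

/ɖ/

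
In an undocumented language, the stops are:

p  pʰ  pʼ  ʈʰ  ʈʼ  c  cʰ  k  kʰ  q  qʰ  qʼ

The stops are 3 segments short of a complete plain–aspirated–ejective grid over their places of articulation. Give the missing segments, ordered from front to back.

place of articulation  plain     aspirated  ejective
bilabial          p         pʰ        pʼ      
retroflex         —         ʈʰ        ʈʼ      
palatal           c         cʰ        —       
velar             k         kʰ        —       
uvular            q         qʰ        qʼ      
Gaps, from front to back: retroflex lacks plain (/ʈ/); palatal lacks ejective (/cʼ/); velar lacks ejective (/kʼ/).

/ʈ/, /cʼ/, /kʼ/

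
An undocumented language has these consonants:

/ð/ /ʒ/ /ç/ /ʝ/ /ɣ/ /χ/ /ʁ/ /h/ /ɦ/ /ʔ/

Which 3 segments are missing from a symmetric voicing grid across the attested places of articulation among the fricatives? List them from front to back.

/θ/, /ʃ/, /x/

Voiceless: /ç/ (palatal), /χ/ (uvular), /h/ (glottal).
Voiced: /ð/ (dental), /ʒ/ (postalveolar), /ʝ/ (palatal), /ɣ/ (velar), /ʁ/ (uvular), /ɦ/ (glottal).
Gaps, from front to back: dental lacks voiceless (/θ/); postalveolar lacks voiceless (/ʃ/); velar lacks voiceless (/x/).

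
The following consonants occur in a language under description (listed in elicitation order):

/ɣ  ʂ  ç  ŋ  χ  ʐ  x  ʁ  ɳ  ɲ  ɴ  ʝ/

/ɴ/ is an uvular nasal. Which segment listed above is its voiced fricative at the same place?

The voiced fricative at the same place is a voiced uvular fricative — in this inventory, /ʁ/.

/ʁ/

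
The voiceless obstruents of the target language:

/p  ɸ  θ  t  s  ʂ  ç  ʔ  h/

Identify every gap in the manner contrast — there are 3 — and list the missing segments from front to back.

bilabial: stop /p/, fricative /ɸ/.
dental: stop —, fricative /θ/.
alveolar: stop /t/, fricative /s/.
retroflex: stop —, fricative /ʂ/.
palatal: stop —, fricative /ç/.
glottal: stop /ʔ/, fricative /h/.
Gaps, from front to back: dental lacks stop (/t̪/); retroflex lacks stop (/ʈ/); palatal lacks stop (/c/).

/t̪/, /ʈ/, /c/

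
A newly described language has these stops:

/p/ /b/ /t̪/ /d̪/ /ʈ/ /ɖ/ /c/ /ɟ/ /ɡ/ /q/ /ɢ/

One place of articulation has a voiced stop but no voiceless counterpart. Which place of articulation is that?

Voiceless: /p/ (bilabial), /t̪/ (dental), /ʈ/ (retroflex), /c/ (palatal), /q/ (uvular).
Voiced: /b/ (bilabial), /d̪/ (dental), /ɖ/ (retroflex), /ɟ/ (palatal), /ɡ/ (velar), /ɢ/ (uvular).
Every place of articulation has a voiceless member except velar, where /k/ would be expected.

velar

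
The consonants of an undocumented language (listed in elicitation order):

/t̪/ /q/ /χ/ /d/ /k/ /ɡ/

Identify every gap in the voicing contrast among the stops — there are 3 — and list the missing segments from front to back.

/d̪/, /t/, /ɢ/

place of articulation  voiceless  voiced  
dental            t̪        —       
alveolar          —         d       
velar             k         ɡ       
uvular            q         —       
Gaps, from front to back: dental lacks voiced (/d̪/); alveolar lacks voiceless (/t/); uvular lacks voiced (/ɢ/).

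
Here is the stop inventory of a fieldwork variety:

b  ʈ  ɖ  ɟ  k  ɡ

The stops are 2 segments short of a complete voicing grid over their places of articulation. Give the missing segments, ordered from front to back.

place of articulation  voiceless  voiced  
bilabial          —         b       
retroflex         ʈ         ɖ       
palatal           —         ɟ       
velar             k         ɡ       
Gaps, from front to back: bilabial lacks voiceless (/p/); palatal lacks voiceless (/c/).

/p/, /c/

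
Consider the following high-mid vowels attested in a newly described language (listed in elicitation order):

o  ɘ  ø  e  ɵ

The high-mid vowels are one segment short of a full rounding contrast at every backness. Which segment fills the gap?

Unrounded: /e/ (front), /ɘ/ (central).
Rounded: /ø/ (front), /ɵ/ (central), /o/ (back).
The back row has no unrounded member, so the gap is the back unrounded vowel /ɤ/.

/ɤ/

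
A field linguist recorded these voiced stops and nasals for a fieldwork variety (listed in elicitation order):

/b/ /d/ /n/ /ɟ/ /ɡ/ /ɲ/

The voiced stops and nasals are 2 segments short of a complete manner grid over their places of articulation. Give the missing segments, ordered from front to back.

place of articulation  oral stop  nasal   
bilabial          b         —       
alveolar          d         n       
palatal           ɟ         ɲ       
velar             ɡ         —       
Gaps, from front to back: bilabial lacks nasal (/m/); velar lacks nasal (/ŋ/).

/m/, /ŋ/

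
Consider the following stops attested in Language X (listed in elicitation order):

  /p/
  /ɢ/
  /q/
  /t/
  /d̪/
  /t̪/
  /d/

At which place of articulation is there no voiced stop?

bilabial

place of articulation  voiceless  voiced  
bilabial          p         —       
dental            t̪        d̪      
alveolar          t         d       
uvular            q         ɢ       
Every place of articulation has a voiced member except bilabial, where /b/ would be expected.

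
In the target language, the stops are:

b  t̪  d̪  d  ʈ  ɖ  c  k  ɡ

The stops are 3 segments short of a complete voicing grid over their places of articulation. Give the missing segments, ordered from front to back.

/p/, /t/, /ɟ/

place of articulation  voiceless  voiced  
bilabial          —         b       
dental            t̪        d̪      
alveolar          —         d       
retroflex         ʈ         ɖ       
palatal           c         —       
velar             k         ɡ       
Gaps, from front to back: bilabial lacks voiceless (/p/); alveolar lacks voiceless (/t/); palatal lacks voiced (/ɟ/).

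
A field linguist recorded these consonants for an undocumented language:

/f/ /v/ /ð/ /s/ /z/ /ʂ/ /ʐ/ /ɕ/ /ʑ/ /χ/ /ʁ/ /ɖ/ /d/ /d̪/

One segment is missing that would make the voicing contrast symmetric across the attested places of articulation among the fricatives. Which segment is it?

Voiceless: /f/ (labiodental), /s/ (alveolar), /ʂ/ (retroflex), /ɕ/ (alveolo-palatal), /χ/ (uvular).
Voiced: /v/ (labiodental), /ð/ (dental), /z/ (alveolar), /ʐ/ (retroflex), /ʑ/ (alveolo-palatal), /ʁ/ (uvular).
The dental row has no voiceless member, so the gap is the voiceless dental fricative /θ/.

/θ/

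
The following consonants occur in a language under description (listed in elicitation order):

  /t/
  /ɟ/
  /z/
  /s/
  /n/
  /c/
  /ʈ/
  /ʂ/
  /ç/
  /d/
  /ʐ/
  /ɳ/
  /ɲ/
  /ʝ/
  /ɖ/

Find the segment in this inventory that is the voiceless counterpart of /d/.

/d/ is a voiced alveolar stop.
The voiceless counterpart is a voiceless alveolar stop — in this inventory, /t/.

/t/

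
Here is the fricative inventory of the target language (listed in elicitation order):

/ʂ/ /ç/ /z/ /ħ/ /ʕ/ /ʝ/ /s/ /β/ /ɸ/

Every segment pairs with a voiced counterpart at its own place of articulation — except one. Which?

/ʂ/

Bilabial: /ɸ/ ~ /β/
Alveolar: /s/ ~ /z/
Palatal: /ç/ ~ /ʝ/
Pharyngeal: /ħ/ ~ /ʕ/
Retroflex: only /ʂ/ (voiceless); no voiced partner.
So /ʂ/ is the unpaired segment.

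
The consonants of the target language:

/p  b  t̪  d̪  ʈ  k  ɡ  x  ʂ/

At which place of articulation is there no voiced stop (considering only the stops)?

place of articulation  voiceless  voiced  
bilabial          p         b       
dental            t̪        d̪      
retroflex         ʈ         —       
velar             k         ɡ       
Every place of articulation has a voiced member except retroflex, where /ɖ/ would be expected.

retroflex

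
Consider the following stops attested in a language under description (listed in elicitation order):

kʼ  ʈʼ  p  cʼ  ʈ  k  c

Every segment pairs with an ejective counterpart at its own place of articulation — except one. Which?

Retroflex: /ʈ/ ~ /ʈʼ/
Palatal: /c/ ~ /cʼ/
Velar: /k/ ~ /kʼ/
Bilabial: only /p/ (plain); no ejective partner.
So /p/ is the unpaired segment.

/p/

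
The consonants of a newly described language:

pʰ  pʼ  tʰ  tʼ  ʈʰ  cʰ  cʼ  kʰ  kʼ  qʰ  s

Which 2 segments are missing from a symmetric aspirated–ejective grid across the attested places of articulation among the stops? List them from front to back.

/ʈʼ/, /qʼ/

place of articulation  aspirated  ejective
bilabial          pʰ        pʼ      
alveolar          tʰ        tʼ      
retroflex         ʈʰ        —       
palatal           cʰ        cʼ      
velar             kʰ        kʼ      
uvular            qʰ        —       
Gaps, from front to back: retroflex lacks ejective (/ʈʼ/); uvular lacks ejective (/qʼ/).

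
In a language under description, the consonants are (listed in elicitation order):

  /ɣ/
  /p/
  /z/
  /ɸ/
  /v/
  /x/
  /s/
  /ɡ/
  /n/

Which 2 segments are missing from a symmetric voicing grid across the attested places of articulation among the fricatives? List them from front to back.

/β/, /f/

place of articulation  voiceless  voiced  
bilabial          ɸ         —       
labiodental       —         v       
alveolar          s         z       
velar             x         ɣ       
Gaps, from front to back: bilabial lacks voiced (/β/); labiodental lacks voiceless (/f/).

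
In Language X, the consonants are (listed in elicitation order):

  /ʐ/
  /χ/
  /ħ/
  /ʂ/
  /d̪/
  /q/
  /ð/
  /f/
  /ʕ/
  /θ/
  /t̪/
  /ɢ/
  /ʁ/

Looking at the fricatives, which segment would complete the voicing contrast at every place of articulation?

Voiceless: /f/ (labiodental), /θ/ (dental), /ʂ/ (retroflex), /χ/ (uvular), /ħ/ (pharyngeal).
Voiced: /ð/ (dental), /ʐ/ (retroflex), /ʁ/ (uvular), /ʕ/ (pharyngeal).
The labiodental row has no voiced member, so the gap is the voiced labiodental fricative /v/.

/v/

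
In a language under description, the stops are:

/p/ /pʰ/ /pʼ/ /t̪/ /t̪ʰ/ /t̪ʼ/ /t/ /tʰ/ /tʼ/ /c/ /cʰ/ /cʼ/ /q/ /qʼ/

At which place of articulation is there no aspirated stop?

uvular

bilabial: plain /p/, aspirated /pʰ/, ejective /pʼ/.
dental: plain /t̪/, aspirated /t̪ʰ/, ejective /t̪ʼ/.
alveolar: plain /t/, aspirated /tʰ/, ejective /tʼ/.
palatal: plain /c/, aspirated /cʰ/, ejective /cʼ/.
uvular: plain /q/, aspirated —, ejective /qʼ/.
Every place of articulation has an aspirated member except uvular, where /qʰ/ would be expected.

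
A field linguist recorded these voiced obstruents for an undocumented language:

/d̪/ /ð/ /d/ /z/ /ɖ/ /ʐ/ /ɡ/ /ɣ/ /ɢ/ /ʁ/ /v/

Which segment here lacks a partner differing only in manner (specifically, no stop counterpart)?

Dental: /d̪/ ~ /ð/
Alveolar: /d/ ~ /z/
Retroflex: /ɖ/ ~ /ʐ/
Velar: /ɡ/ ~ /ɣ/
Uvular: /ɢ/ ~ /ʁ/
Labiodental: only /v/ (fricative); no stop partner.
So /v/ is the unpaired segment.

/v/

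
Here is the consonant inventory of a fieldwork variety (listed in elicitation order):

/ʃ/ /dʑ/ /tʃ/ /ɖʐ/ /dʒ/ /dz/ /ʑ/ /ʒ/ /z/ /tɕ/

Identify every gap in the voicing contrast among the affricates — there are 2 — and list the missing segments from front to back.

/ts/, /ʈʂ/

Voiceless: /tʃ/ (postalveolar), /tɕ/ (alveolo-palatal).
Voiced: /dz/ (alveolar), /dʒ/ (postalveolar), /ɖʐ/ (retroflex), /dʑ/ (alveolo-palatal).
Gaps, from front to back: alveolar lacks voiceless (/ts/); retroflex lacks voiceless (/ʈʂ/).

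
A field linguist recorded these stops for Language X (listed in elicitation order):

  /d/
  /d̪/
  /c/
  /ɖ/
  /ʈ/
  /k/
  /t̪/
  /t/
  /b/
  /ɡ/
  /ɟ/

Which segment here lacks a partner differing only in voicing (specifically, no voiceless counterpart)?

Dental: /t̪/ ~ /d̪/
Alveolar: /t/ ~ /d/
Retroflex: /ʈ/ ~ /ɖ/
Palatal: /c/ ~ /ɟ/
Velar: /k/ ~ /ɡ/
Bilabial: only /b/ (voiced); no voiceless partner.
So /b/ is the unpaired segment.

/b/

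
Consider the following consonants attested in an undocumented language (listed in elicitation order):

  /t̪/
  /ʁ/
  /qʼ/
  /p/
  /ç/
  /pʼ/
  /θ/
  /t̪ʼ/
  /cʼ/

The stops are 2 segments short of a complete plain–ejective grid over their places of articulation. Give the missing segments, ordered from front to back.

/c/, /q/

Plain: /p/ (bilabial), /t̪/ (dental).
Ejective: /pʼ/ (bilabial), /t̪ʼ/ (dental), /cʼ/ (palatal), /qʼ/ (uvular).
Gaps, from front to back: palatal lacks plain (/c/); uvular lacks plain (/q/).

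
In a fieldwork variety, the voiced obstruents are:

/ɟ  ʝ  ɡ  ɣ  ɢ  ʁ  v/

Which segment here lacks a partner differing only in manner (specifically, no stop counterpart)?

/v/

Palatal: /ɟ/ ~ /ʝ/
Velar: /ɡ/ ~ /ɣ/
Uvular: /ɢ/ ~ /ʁ/
Labiodental: only /v/ (fricative); no stop partner.
So /v/ is the unpaired segment.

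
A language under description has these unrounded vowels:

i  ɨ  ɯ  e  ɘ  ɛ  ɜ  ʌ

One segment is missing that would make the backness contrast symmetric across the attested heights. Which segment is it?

/ɤ/

Front: /i/ (high), /e/ (high-mid), /ɛ/ (low-mid).
Central: /ɨ/ (high), /ɘ/ (high-mid), /ɜ/ (low-mid).
Back: /ɯ/ (high), /ʌ/ (low-mid).
The high-mid row has no back member, so the gap is the high-mid back unrounded vowel /ɤ/.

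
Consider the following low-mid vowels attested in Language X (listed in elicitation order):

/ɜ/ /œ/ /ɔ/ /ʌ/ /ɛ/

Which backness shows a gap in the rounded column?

front: unrounded /ɛ/, rounded /œ/.
central: unrounded /ɜ/, rounded —.
back: unrounded /ʌ/, rounded /ɔ/.
Every backness has a rounded member except central, where /ɞ/ would be expected.

central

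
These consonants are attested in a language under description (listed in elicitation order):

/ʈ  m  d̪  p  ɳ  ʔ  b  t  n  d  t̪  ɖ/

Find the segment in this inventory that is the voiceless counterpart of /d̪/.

/t̪/

/d̪/ is a voiced dental stop.
The voiceless counterpart is a voiceless dental stop — in this inventory, /t̪/.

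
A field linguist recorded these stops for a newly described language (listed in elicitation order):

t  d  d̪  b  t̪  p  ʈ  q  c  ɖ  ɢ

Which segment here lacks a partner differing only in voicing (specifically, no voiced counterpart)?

/c/

Bilabial: /p/ ~ /b/
Dental: /t̪/ ~ /d̪/
Alveolar: /t/ ~ /d/
Retroflex: /ʈ/ ~ /ɖ/
Uvular: /q/ ~ /ɢ/
Palatal: only /c/ (voiceless); no voiced partner.
So /c/ is the unpaired segment.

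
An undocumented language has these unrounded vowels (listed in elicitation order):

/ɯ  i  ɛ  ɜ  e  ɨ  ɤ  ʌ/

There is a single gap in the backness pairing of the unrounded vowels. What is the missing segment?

/ɘ/

height            front     central   back    
high              i         ɨ         ɯ       
high-mid          e         —         ɤ       
low-mid           ɛ         ɜ         ʌ       
The high-mid row has no central member, so the gap is the high-mid central unrounded vowel /ɘ/.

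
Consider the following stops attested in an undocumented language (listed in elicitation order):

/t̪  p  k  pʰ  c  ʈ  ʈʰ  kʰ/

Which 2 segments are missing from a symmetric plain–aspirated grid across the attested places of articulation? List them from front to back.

Plain: /p/ (bilabial), /t̪/ (dental), /ʈ/ (retroflex), /c/ (palatal), /k/ (velar).
Aspirated: /pʰ/ (bilabial), /ʈʰ/ (retroflex), /kʰ/ (velar).
Gaps, from front to back: dental lacks aspirated (/t̪ʰ/); palatal lacks aspirated (/cʰ/).

/t̪ʰ/, /cʰ/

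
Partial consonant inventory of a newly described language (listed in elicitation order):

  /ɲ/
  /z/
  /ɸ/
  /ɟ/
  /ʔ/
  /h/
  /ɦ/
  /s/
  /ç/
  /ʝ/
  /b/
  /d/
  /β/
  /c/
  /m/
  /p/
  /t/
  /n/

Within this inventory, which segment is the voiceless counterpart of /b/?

/b/ is a voiced bilabial stop.
The voiceless counterpart is a voiceless bilabial stop — in this inventory, /p/.

/p/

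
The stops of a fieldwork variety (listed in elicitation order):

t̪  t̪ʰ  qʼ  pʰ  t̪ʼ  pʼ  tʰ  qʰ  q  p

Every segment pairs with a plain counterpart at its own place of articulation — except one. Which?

Bilabial: /p/ ~ /pʰ/ ~ /pʼ/
Dental: /t̪/ ~ /t̪ʰ/ ~ /t̪ʼ/
Uvular: /q/ ~ /qʰ/ ~ /qʼ/
Alveolar: only /tʰ/ (aspirated); no plain partner.
So /tʰ/ is the unpaired segment.

/tʰ/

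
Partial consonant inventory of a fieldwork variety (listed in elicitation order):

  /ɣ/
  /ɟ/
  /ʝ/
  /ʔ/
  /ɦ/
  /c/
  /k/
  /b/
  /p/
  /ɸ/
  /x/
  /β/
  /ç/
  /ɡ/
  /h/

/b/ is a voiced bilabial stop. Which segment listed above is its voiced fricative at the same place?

/β/

The voiced fricative at the same place is a voiced bilabial fricative — in this inventory, /β/.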